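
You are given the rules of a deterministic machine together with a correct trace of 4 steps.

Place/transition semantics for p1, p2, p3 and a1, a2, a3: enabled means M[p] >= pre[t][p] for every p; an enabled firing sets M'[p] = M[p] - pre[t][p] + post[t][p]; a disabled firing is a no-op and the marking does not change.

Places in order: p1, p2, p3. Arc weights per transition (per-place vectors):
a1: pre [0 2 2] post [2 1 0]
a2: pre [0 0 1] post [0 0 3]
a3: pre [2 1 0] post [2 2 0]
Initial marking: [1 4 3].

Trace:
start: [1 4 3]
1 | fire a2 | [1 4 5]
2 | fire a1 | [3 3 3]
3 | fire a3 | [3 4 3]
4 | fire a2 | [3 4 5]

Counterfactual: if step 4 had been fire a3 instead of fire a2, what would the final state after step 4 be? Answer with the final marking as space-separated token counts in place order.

3 5 3

(re-executing from step 4 with the substitution; state before step 4: [3 4 3])
4 | fire a3 | [3 5 3]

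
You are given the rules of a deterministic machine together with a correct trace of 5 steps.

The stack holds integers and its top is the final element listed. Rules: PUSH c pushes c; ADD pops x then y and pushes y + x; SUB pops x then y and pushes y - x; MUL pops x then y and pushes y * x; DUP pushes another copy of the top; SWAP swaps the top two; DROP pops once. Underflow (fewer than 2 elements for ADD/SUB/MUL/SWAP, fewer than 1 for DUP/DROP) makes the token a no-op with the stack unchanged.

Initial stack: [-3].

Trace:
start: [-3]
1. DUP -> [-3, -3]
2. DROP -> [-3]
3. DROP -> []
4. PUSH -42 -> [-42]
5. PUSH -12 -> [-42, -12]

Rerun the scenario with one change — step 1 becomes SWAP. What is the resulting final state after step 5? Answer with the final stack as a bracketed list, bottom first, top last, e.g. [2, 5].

(re-executing from step 1 with the substitution; state before step 1: [-3])
1. SWAP -> [-3]
2. DROP -> []
3. DROP -> []
4. PUSH -42 -> [-42]
5. PUSH -12 -> [-42, -12]

[-42, -12]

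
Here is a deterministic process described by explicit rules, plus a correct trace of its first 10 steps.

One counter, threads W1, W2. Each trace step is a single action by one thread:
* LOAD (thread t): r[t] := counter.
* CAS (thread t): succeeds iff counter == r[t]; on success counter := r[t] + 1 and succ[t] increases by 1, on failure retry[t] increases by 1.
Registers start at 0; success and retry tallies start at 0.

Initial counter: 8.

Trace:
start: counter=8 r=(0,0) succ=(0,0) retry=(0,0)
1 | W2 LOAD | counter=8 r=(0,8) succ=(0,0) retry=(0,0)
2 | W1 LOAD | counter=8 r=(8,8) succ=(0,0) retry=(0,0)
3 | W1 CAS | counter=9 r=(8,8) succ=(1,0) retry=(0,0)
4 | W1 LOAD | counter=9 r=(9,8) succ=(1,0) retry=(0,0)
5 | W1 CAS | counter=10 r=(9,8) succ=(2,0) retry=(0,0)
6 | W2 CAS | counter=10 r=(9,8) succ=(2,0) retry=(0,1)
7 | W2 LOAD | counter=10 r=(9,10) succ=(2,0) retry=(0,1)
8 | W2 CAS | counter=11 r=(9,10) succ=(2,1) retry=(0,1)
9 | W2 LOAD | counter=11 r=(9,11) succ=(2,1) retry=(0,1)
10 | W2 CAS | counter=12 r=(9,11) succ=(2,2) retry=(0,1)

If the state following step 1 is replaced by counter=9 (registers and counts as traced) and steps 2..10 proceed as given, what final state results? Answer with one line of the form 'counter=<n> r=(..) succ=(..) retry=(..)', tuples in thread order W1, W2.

counter=13 r=(10,12) succ=(2,2) retry=(0,1)

state after step 1 := counter=9 r=(0,8) succ=(0,0) retry=(0,0)
2 | W1 LOAD | counter=9 r=(9,8) succ=(0,0) retry=(0,0)
3 | W1 CAS | counter=10 r=(9,8) succ=(1,0) retry=(0,0)
4 | W1 LOAD | counter=10 r=(10,8) succ=(1,0) retry=(0,0)
5 | W1 CAS | counter=11 r=(10,8) succ=(2,0) retry=(0,0)
6 | W2 CAS | counter=11 r=(10,8) succ=(2,0) retry=(0,1)
7 | W2 LOAD | counter=11 r=(10,11) succ=(2,0) retry=(0,1)
8 | W2 CAS | counter=12 r=(10,11) succ=(2,1) retry=(0,1)
9 | W2 LOAD | counter=12 r=(10,12) succ=(2,1) retry=(0,1)
10 | W2 CAS | counter=13 r=(10,12) succ=(2,2) retry=(0,1)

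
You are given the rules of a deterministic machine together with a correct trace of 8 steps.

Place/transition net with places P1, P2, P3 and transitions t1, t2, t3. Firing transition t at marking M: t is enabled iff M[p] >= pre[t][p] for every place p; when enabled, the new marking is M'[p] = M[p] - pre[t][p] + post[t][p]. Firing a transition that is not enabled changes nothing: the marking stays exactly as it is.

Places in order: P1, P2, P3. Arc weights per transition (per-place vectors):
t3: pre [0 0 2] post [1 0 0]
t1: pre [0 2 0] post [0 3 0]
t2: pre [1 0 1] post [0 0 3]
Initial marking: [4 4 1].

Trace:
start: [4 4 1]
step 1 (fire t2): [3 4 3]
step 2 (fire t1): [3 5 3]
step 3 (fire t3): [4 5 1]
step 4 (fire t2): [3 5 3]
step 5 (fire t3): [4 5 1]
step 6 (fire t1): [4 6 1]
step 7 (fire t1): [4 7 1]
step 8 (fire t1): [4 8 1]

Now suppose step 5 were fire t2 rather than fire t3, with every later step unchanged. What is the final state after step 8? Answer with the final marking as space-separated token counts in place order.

2 8 5

(re-executing from step 5 with the substitution; state before step 5: [3 5 3])
step 5 (fire t2): [2 5 5]
step 6 (fire t1): [2 6 5]
step 7 (fire t1): [2 7 5]
step 8 (fire t1): [2 8 5]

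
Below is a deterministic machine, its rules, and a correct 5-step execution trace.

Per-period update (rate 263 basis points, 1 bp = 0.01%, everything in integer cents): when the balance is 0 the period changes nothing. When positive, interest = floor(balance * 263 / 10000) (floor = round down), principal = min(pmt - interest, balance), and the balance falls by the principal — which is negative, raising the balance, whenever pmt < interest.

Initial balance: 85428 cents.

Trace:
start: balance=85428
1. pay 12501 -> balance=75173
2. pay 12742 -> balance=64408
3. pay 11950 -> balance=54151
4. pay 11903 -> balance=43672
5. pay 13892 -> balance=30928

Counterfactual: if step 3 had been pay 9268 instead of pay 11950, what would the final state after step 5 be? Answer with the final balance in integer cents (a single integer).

(re-executing from step 3 with the substitution; state before step 3: balance=64408)
3. pay 9268 -> balance=56833
4. pay 11903 -> balance=46424
5. pay 13892 -> balance=33752

33752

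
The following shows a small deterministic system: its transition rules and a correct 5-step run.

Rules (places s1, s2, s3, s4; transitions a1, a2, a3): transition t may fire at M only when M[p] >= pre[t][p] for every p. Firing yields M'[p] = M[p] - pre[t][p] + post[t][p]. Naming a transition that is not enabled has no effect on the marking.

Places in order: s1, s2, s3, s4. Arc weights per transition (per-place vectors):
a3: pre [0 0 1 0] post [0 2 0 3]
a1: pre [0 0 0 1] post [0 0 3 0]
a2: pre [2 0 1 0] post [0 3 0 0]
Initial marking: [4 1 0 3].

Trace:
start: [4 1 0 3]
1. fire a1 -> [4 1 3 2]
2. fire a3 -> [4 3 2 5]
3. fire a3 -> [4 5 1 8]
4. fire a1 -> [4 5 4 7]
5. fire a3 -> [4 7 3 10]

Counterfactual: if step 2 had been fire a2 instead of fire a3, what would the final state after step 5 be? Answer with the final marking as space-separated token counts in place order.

(re-executing from step 2 with the substitution; state before step 2: [4 1 3 2])
2. fire a2 -> [2 4 2 2]
3. fire a3 -> [2 6 1 5]
4. fire a1 -> [2 6 4 4]
5. fire a3 -> [2 8 3 7]

2 8 3 7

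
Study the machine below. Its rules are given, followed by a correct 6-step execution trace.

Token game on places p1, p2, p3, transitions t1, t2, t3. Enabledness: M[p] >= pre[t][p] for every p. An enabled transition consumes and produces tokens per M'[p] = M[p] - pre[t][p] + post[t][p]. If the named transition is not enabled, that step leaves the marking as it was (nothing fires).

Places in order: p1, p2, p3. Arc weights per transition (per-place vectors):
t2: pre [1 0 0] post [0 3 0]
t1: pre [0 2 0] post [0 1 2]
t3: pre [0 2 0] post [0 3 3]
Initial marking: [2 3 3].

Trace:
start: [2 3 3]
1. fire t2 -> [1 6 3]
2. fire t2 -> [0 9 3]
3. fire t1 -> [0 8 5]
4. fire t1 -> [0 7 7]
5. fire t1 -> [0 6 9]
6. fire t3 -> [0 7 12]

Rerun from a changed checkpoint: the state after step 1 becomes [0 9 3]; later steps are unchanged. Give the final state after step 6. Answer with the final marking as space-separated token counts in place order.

0 7 12

state after step 1 := [0 9 3]
2. fire t2 -> [0 9 3]
3. fire t1 -> [0 8 5]
4. fire t1 -> [0 7 7]
5. fire t1 -> [0 6 9]
6. fire t3 -> [0 7 12]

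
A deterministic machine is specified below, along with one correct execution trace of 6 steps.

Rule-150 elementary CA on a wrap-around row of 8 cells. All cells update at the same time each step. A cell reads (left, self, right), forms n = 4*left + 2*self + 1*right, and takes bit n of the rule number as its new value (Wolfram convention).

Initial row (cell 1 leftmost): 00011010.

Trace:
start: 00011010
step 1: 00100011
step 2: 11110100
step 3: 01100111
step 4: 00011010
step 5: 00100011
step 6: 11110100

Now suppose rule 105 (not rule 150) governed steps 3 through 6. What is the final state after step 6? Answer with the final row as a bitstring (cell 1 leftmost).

11110100

(re-executing steps 3..6 under rule 105; state before step 3: 11110100)
step 3: 10011000
step 4: 00011010
step 5: 11011100
step 6: 11110100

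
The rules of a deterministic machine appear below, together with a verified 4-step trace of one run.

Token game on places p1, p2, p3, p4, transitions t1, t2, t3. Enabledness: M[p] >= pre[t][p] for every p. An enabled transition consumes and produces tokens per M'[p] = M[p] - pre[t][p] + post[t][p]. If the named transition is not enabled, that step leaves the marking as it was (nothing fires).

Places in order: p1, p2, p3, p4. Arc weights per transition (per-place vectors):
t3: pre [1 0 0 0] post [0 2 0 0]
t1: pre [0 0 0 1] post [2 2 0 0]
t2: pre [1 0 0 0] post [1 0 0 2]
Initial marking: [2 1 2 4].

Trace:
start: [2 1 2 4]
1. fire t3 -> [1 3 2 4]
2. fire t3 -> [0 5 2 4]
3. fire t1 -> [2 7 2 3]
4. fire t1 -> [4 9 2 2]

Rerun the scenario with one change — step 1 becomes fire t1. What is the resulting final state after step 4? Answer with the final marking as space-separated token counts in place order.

(re-executing from step 1 with the substitution; state before step 1: [2 1 2 4])
1. fire t1 -> [4 3 2 3]
2. fire t3 -> [3 5 2 3]
3. fire t1 -> [5 7 2 2]
4. fire t1 -> [7 9 2 1]

7 9 2 1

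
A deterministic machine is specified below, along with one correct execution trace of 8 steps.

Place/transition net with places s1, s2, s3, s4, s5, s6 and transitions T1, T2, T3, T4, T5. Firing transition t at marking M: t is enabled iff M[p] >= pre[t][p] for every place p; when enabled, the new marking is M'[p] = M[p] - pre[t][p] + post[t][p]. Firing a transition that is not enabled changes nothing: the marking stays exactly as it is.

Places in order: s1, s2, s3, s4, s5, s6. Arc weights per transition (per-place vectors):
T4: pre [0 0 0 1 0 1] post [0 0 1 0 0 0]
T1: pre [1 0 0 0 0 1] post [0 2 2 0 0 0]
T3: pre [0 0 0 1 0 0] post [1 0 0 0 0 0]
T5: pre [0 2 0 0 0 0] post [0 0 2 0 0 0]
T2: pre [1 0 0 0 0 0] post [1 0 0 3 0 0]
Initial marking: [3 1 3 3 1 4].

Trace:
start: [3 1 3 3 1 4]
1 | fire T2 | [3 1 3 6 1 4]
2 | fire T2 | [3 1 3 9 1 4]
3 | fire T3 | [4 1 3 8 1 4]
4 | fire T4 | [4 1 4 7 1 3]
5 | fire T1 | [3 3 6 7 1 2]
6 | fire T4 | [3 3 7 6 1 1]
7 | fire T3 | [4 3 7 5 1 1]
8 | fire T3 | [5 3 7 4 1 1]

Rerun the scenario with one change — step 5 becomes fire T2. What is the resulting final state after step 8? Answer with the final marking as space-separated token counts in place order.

6 1 5 7 1 2

(re-executing from step 5 with the substitution; state before step 5: [4 1 4 7 1 3])
5 | fire T2 | [4 1 4 10 1 3]
6 | fire T4 | [4 1 5 9 1 2]
7 | fire T3 | [5 1 5 8 1 2]
8 | fire T3 | [6 1 5 7 1 2]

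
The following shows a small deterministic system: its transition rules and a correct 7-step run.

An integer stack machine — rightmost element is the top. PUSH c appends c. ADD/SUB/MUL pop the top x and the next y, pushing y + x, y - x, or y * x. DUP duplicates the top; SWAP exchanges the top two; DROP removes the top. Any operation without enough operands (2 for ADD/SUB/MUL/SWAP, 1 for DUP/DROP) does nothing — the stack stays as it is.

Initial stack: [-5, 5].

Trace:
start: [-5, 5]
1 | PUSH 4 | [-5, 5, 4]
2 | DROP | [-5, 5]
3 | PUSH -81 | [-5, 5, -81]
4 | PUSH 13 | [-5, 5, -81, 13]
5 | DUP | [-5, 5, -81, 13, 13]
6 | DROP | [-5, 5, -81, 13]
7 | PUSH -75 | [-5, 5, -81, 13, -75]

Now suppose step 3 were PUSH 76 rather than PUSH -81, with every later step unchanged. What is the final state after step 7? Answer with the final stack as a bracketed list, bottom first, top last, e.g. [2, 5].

(re-executing from step 3 with the substitution; state before step 3: [-5, 5])
3 | PUSH 76 | [-5, 5, 76]
4 | PUSH 13 | [-5, 5, 76, 13]
5 | DUP | [-5, 5, 76, 13, 13]
6 | DROP | [-5, 5, 76, 13]
7 | PUSH -75 | [-5, 5, 76, 13, -75]

[-5, 5, 76, 13, -75]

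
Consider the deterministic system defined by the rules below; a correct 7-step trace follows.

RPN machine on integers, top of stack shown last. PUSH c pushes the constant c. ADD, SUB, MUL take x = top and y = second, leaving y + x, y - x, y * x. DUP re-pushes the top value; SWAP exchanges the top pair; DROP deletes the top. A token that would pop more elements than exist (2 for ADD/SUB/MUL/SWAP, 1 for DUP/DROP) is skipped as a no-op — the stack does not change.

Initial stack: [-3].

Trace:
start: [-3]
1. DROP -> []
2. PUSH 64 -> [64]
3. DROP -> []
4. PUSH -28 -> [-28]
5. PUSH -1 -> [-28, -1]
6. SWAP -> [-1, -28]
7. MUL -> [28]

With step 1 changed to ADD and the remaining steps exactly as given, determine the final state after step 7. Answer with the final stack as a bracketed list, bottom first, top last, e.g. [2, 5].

[-3, 28]

(re-executing from step 1 with the substitution; state before step 1: [-3])
1. ADD -> [-3]
2. PUSH 64 -> [-3, 64]
3. DROP -> [-3]
4. PUSH -28 -> [-3, -28]
5. PUSH -1 -> [-3, -28, -1]
6. SWAP -> [-3, -1, -28]
7. MUL -> [-3, 28]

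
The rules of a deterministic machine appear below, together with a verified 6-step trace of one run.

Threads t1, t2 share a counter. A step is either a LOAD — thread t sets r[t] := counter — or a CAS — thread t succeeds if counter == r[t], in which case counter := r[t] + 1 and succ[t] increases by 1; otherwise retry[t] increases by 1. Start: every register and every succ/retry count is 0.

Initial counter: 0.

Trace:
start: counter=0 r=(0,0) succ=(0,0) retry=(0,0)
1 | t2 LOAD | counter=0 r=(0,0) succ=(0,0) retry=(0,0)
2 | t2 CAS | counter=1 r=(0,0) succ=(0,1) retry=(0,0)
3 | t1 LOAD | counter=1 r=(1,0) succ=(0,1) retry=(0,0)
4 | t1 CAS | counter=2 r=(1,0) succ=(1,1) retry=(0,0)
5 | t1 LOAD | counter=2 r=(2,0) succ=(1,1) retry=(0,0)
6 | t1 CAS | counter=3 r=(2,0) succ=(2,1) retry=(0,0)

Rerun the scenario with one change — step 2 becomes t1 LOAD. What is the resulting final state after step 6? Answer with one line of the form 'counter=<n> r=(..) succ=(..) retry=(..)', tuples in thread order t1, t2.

counter=2 r=(1,0) succ=(2,0) retry=(0,0)

(re-executing from step 2 with the substitution; state before step 2: counter=0 r=(0,0) succ=(0,0) retry=(0,0))
2 | t1 LOAD | counter=0 r=(0,0) succ=(0,0) retry=(0,0)
3 | t1 LOAD | counter=0 r=(0,0) succ=(0,0) retry=(0,0)
4 | t1 CAS | counter=1 r=(0,0) succ=(1,0) retry=(0,0)
5 | t1 LOAD | counter=1 r=(1,0) succ=(1,0) retry=(0,0)
6 | t1 CAS | counter=2 r=(1,0) succ=(2,0) retry=(0,0)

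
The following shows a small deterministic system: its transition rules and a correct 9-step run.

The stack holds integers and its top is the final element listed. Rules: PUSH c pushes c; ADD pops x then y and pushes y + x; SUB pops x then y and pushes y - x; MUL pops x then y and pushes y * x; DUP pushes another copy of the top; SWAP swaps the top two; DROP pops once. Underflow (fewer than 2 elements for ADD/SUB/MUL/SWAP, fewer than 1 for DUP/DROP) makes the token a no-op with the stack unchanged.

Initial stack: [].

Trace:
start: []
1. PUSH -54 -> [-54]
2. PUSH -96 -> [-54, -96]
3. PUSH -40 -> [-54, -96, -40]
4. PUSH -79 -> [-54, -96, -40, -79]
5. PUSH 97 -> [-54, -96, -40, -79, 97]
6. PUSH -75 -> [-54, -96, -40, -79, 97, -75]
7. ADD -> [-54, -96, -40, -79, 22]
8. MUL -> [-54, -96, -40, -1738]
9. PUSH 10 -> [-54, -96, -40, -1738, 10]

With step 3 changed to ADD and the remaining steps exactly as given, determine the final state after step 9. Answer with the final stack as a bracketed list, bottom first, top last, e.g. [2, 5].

[-150, -1738, 10]

(re-executing from step 3 with the substitution; state before step 3: [-54, -96])
3. ADD -> [-150]
4. PUSH -79 -> [-150, -79]
5. PUSH 97 -> [-150, -79, 97]
6. PUSH -75 -> [-150, -79, 97, -75]
7. ADD -> [-150, -79, 22]
8. MUL -> [-150, -1738]
9. PUSH 10 -> [-150, -1738, 10]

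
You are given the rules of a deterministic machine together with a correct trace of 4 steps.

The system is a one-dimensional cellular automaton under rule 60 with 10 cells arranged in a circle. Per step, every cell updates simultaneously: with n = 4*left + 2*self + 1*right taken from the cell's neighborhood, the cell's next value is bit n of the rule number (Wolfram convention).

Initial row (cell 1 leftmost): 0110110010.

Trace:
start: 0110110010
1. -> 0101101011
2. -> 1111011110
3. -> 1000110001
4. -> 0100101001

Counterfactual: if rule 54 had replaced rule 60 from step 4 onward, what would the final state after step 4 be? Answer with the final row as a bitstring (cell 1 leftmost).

0101001010

(re-executing step 4 under rule 54; state before step 4: 1000110001)
4. -> 0101001010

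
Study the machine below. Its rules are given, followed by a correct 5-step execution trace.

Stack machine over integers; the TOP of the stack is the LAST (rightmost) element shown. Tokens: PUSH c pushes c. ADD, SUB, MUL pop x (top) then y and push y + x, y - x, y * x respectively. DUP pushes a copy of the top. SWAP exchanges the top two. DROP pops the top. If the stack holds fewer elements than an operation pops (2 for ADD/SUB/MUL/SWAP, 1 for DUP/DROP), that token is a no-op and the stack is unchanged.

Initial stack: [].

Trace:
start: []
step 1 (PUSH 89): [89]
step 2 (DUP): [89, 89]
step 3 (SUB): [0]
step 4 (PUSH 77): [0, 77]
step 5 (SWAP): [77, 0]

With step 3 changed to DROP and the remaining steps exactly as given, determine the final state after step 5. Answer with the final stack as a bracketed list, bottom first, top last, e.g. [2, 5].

[77, 89]

(re-executing from step 3 with the substitution; state before step 3: [89, 89])
step 3 (DROP): [89]
step 4 (PUSH 77): [89, 77]
step 5 (SWAP): [77, 89]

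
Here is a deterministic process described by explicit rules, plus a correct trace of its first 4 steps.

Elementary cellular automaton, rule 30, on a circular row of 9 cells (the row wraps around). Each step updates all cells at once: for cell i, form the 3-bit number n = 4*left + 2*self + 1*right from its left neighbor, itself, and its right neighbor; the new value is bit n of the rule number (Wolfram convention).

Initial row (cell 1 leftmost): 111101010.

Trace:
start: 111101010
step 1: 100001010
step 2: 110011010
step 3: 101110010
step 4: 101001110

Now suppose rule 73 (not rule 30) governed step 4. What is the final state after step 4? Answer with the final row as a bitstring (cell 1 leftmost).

(re-executing step 4 under rule 73; state before step 4: 101110010)
step 4: 001010000

001010000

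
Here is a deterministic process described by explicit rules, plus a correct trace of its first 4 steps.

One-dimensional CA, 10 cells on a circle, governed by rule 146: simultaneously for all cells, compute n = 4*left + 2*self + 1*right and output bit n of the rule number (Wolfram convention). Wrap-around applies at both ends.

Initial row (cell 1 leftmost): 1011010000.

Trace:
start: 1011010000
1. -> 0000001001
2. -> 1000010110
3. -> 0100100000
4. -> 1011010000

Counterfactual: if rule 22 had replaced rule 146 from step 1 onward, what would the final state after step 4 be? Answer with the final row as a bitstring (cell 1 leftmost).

(re-executing steps 1..4 under rule 22; state before step 1: 1011010000)
1. -> 1000011001
2. -> 0100100110
3. -> 1111111001
4. -> 0000000110

0000000110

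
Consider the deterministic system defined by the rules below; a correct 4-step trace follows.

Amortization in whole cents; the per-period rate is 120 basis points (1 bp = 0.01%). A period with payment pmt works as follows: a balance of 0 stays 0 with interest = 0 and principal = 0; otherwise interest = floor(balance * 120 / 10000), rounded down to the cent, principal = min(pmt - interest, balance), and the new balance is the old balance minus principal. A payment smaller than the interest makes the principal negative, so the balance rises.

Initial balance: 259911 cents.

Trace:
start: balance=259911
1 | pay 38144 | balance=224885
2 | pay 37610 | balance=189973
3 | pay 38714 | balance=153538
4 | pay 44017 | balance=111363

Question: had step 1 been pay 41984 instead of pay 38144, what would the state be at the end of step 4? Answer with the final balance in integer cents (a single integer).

107384

(re-executing from step 1 with the substitution; state before step 1: balance=259911)
1 | pay 41984 | balance=221045
2 | pay 37610 | balance=186087
3 | pay 38714 | balance=149606
4 | pay 44017 | balance=107384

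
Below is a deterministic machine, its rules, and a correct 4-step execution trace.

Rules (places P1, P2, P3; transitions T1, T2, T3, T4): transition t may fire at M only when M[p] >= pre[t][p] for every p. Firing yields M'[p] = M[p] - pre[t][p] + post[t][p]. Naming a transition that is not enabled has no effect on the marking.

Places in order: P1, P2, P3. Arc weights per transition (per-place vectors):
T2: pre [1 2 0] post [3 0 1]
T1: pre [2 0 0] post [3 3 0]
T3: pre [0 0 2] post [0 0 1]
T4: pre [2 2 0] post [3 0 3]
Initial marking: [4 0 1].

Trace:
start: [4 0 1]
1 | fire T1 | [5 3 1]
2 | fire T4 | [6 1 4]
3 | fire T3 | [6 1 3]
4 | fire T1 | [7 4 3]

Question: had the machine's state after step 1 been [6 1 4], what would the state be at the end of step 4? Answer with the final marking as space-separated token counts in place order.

7 4 3

state after step 1 := [6 1 4]
2 | fire T4 | [6 1 4]
3 | fire T3 | [6 1 3]
4 | fire T1 | [7 4 3]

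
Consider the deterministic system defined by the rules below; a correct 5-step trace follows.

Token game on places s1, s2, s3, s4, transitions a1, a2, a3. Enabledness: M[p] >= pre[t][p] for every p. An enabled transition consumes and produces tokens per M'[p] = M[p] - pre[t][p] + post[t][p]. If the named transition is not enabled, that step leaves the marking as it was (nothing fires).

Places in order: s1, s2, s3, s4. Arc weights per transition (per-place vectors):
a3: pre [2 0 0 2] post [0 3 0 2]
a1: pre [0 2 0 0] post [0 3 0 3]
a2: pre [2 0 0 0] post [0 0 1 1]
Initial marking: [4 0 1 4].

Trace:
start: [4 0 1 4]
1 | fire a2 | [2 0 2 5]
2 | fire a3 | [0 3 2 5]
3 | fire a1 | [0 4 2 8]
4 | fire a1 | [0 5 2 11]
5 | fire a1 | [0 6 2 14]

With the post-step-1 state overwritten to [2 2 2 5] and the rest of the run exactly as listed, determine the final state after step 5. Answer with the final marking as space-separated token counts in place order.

state after step 1 := [2 2 2 5]
2 | fire a3 | [0 5 2 5]
3 | fire a1 | [0 6 2 8]
4 | fire a1 | [0 7 2 11]
5 | fire a1 | [0 8 2 14]

0 8 2 14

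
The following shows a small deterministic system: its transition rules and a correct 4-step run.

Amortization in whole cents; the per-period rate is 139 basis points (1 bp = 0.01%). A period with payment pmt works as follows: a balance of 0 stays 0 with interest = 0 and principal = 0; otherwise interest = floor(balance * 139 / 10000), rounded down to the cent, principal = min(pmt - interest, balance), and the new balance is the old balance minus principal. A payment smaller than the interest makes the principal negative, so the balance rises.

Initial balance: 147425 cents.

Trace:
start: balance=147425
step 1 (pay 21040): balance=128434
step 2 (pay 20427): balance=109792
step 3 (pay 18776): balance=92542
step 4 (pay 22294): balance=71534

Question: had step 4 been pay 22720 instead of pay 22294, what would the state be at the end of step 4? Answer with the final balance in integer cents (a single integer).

71108

(re-executing from step 4 with the substitution; state before step 4: balance=92542)
step 4 (pay 22720): balance=71108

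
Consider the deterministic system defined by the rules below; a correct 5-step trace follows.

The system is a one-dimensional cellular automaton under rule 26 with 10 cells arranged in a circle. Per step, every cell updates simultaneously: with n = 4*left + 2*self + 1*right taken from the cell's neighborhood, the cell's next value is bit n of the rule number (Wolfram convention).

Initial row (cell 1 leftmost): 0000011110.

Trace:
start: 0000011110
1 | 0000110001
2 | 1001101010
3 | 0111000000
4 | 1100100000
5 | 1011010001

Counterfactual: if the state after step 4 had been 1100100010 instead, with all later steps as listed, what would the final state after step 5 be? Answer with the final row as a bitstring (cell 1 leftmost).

1011010100

state after step 4 := 1100100010
5 | 1011010100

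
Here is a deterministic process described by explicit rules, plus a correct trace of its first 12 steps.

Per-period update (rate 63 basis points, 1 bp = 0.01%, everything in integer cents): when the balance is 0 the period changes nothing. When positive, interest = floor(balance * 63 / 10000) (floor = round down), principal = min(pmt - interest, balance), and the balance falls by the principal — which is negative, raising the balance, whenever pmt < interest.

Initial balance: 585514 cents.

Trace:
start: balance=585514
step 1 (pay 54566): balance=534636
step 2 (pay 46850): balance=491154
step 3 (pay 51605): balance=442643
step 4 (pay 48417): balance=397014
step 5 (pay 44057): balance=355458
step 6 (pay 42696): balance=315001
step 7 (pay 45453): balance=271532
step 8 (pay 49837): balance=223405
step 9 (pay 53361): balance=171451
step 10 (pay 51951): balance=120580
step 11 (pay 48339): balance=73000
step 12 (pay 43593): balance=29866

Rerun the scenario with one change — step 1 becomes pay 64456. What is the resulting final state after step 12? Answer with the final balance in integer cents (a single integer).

19267

(re-executing from step 1 with the substitution; state before step 1: balance=585514)
step 1 (pay 64456): balance=524746
step 2 (pay 46850): balance=481201
step 3 (pay 51605): balance=432627
step 4 (pay 48417): balance=386935
step 5 (pay 44057): balance=345315
step 6 (pay 42696): balance=304794
step 7 (pay 45453): balance=261261
step 8 (pay 49837): balance=213069
step 9 (pay 53361): balance=161050
step 10 (pay 51951): balance=110113
step 11 (pay 48339): balance=62467
step 12 (pay 43593): balance=19267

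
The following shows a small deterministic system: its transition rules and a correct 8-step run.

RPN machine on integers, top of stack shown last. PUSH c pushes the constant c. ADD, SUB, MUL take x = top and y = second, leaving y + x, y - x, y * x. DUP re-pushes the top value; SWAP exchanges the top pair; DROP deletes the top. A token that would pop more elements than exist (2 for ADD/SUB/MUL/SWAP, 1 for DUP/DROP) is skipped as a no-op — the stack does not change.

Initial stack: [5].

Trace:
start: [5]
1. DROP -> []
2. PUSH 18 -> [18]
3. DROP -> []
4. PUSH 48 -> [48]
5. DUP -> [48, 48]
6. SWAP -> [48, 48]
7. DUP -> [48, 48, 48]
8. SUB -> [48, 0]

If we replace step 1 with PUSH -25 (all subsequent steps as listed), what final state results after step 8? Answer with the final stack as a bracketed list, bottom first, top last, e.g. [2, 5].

[5, -25, 48, 0]

(re-executing from step 1 with the substitution; state before step 1: [5])
1. PUSH -25 -> [5, -25]
2. PUSH 18 -> [5, -25, 18]
3. DROP -> [5, -25]
4. PUSH 48 -> [5, -25, 48]
5. DUP -> [5, -25, 48, 48]
6. SWAP -> [5, -25, 48, 48]
7. DUP -> [5, -25, 48, 48, 48]
8. SUB -> [5, -25, 48, 0]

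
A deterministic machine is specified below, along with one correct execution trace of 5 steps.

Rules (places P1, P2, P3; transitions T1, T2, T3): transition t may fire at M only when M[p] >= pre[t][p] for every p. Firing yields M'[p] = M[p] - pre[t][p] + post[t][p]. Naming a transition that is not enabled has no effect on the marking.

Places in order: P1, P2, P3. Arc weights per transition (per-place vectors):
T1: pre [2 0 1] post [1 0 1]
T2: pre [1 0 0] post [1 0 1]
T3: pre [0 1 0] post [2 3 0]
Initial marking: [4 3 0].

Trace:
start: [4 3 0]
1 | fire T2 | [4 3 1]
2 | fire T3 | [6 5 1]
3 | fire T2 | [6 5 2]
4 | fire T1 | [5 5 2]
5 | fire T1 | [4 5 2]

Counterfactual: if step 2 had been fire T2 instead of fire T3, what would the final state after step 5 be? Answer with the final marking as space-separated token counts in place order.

2 3 3

(re-executing from step 2 with the substitution; state before step 2: [4 3 1])
2 | fire T2 | [4 3 2]
3 | fire T2 | [4 3 3]
4 | fire T1 | [3 3 3]
5 | fire T1 | [2 3 3]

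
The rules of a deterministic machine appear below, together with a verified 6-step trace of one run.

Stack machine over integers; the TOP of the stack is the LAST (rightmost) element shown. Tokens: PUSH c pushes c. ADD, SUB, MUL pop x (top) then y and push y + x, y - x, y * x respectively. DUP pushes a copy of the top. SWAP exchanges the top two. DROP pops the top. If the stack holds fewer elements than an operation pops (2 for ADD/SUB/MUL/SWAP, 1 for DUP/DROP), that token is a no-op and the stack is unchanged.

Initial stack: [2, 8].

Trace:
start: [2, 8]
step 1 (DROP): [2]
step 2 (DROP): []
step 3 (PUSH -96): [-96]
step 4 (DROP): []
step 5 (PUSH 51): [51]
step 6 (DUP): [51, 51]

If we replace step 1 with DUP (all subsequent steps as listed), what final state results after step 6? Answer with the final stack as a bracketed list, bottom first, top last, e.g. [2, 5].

(re-executing from step 1 with the substitution; state before step 1: [2, 8])
step 1 (DUP): [2, 8, 8]
step 2 (DROP): [2, 8]
step 3 (PUSH -96): [2, 8, -96]
step 4 (DROP): [2, 8]
step 5 (PUSH 51): [2, 8, 51]
step 6 (DUP): [2, 8, 51, 51]

[2, 8, 51, 51]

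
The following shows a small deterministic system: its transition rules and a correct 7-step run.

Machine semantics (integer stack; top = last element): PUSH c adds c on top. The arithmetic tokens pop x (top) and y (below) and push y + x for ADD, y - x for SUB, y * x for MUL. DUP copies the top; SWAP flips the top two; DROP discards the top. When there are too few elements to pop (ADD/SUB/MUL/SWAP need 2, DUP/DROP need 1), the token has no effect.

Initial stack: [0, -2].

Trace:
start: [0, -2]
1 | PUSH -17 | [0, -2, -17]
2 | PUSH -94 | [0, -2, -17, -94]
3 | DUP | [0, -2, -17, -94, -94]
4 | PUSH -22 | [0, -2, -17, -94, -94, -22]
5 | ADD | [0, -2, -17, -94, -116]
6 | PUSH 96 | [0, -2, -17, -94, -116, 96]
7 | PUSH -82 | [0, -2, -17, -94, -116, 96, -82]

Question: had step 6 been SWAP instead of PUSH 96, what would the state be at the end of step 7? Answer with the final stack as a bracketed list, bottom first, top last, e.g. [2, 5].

(re-executing from step 6 with the substitution; state before step 6: [0, -2, -17, -94, -116])
6 | SWAP | [0, -2, -17, -116, -94]
7 | PUSH -82 | [0, -2, -17, -116, -94, -82]

[0, -2, -17, -116, -94, -82]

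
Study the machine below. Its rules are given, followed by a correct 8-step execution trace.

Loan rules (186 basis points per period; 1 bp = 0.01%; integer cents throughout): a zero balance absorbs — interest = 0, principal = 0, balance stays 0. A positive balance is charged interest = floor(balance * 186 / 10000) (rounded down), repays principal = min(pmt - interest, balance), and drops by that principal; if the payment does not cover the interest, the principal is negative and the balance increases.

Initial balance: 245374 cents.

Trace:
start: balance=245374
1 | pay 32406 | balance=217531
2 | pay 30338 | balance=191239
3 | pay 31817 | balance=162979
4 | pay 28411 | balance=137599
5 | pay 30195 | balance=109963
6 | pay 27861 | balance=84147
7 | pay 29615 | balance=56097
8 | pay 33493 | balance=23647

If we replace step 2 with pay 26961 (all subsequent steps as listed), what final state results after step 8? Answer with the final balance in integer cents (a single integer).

27417

(re-executing from step 2 with the substitution; state before step 2: balance=217531)
2 | pay 26961 | balance=194616
3 | pay 31817 | balance=166418
4 | pay 28411 | balance=141102
5 | pay 30195 | balance=113531
6 | pay 27861 | balance=87781
7 | pay 29615 | balance=59798
8 | pay 33493 | balance=27417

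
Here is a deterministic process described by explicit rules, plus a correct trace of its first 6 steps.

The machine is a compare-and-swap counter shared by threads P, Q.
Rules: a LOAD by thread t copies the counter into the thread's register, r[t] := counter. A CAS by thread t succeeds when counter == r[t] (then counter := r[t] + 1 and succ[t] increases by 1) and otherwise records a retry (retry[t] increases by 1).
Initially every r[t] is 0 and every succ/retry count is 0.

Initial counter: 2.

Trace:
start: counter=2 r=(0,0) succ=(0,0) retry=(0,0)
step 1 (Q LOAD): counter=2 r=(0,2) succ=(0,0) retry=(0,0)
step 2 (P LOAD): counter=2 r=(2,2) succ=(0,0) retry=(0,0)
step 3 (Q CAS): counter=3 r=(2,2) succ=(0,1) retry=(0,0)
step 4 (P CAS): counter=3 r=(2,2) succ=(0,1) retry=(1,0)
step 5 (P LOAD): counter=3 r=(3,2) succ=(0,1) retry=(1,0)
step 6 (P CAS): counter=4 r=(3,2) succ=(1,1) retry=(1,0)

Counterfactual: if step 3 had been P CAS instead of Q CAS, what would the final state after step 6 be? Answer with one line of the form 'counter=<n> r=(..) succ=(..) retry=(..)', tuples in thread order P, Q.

counter=4 r=(3,2) succ=(2,0) retry=(1,0)

(re-executing from step 3 with the substitution; state before step 3: counter=2 r=(2,2) succ=(0,0) retry=(0,0))
step 3 (P CAS): counter=3 r=(2,2) succ=(1,0) retry=(0,0)
step 4 (P CAS): counter=3 r=(2,2) succ=(1,0) retry=(1,0)
step 5 (P LOAD): counter=3 r=(3,2) succ=(1,0) retry=(1,0)
step 6 (P CAS): counter=4 r=(3,2) succ=(2,0) retry=(1,0)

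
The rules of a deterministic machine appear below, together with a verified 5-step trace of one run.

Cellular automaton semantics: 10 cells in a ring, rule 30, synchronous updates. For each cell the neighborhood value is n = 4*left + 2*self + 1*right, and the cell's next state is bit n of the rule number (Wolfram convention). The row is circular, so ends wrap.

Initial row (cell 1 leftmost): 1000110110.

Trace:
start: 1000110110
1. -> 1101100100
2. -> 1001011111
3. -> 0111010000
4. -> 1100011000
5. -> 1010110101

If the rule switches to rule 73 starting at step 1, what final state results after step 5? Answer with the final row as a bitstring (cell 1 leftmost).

(re-executing steps 1..5 under rule 73; state before step 1: 1000110110)
1. -> 0010110110
2. -> 1000110110
3. -> 0010110110
4. -> 1000110110
5. -> 0010110110

0010110110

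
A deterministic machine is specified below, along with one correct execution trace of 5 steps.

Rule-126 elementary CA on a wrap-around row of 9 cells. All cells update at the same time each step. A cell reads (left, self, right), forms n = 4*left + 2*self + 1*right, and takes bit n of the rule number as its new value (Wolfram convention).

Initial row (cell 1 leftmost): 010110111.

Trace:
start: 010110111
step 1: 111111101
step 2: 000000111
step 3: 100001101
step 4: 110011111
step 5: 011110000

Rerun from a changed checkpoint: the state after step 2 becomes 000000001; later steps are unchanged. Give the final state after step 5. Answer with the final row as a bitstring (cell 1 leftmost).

111001111

state after step 2 := 000000001
step 3: 100000011
step 4: 110000110
step 5: 111001111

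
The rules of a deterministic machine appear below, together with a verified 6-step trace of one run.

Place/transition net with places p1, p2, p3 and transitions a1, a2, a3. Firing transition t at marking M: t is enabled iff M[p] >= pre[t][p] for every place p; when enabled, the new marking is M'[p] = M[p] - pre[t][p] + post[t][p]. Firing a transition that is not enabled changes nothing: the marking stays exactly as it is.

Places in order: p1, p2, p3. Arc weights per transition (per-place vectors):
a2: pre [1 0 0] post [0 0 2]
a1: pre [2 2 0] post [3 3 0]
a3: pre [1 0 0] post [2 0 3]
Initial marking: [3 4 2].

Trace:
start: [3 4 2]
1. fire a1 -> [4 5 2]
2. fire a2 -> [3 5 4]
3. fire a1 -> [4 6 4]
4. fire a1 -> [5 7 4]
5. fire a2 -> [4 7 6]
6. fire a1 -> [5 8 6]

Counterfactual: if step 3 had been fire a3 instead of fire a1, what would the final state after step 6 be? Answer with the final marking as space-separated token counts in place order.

5 7 9

(re-executing from step 3 with the substitution; state before step 3: [3 5 4])
3. fire a3 -> [4 5 7]
4. fire a1 -> [5 6 7]
5. fire a2 -> [4 6 9]
6. fire a1 -> [5 7 9]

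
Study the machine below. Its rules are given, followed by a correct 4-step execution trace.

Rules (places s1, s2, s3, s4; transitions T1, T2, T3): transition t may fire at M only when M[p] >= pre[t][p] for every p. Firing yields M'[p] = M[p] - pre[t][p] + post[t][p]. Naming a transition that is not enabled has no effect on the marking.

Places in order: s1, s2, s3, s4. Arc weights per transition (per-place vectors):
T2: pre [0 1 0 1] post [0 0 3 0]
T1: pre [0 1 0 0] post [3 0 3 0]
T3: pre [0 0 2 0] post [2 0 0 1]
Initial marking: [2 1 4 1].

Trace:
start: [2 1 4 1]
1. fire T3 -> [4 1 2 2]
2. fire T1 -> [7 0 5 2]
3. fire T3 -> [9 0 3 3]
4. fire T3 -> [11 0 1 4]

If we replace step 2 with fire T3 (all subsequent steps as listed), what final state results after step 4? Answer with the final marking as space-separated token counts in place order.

(re-executing from step 2 with the substitution; state before step 2: [4 1 2 2])
2. fire T3 -> [6 1 0 3]
3. fire T3 -> [6 1 0 3]
4. fire T3 -> [6 1 0 3]

6 1 0 3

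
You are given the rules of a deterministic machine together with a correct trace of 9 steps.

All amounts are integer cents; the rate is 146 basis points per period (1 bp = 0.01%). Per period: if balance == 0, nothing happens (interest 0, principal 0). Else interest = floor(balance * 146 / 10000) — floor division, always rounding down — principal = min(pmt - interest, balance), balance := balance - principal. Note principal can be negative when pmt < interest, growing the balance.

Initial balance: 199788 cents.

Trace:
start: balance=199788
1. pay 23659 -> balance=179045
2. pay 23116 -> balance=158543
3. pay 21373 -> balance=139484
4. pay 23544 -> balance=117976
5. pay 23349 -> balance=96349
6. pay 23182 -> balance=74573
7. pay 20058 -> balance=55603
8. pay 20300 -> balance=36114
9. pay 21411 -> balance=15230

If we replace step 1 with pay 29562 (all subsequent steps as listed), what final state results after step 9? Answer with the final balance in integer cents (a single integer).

(re-executing from step 1 with the substitution; state before step 1: balance=199788)
1. pay 29562 -> balance=173142
2. pay 23116 -> balance=152553
3. pay 21373 -> balance=133407
4. pay 23544 -> balance=111810
5. pay 23349 -> balance=90093
6. pay 23182 -> balance=68226
7. pay 20058 -> balance=49164
8. pay 20300 -> balance=29581
9. pay 21411 -> balance=8601

8601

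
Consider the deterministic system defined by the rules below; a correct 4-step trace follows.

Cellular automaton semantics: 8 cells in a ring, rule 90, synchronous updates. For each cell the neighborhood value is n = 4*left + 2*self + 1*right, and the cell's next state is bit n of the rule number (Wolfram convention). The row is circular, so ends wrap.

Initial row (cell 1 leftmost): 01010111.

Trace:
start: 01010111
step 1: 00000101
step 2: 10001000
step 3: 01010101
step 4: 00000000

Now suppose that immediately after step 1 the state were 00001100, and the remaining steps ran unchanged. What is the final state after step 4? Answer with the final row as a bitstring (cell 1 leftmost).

state after step 1 := 00001100
step 2: 00011110
step 3: 00110011
step 4: 11111111

11111111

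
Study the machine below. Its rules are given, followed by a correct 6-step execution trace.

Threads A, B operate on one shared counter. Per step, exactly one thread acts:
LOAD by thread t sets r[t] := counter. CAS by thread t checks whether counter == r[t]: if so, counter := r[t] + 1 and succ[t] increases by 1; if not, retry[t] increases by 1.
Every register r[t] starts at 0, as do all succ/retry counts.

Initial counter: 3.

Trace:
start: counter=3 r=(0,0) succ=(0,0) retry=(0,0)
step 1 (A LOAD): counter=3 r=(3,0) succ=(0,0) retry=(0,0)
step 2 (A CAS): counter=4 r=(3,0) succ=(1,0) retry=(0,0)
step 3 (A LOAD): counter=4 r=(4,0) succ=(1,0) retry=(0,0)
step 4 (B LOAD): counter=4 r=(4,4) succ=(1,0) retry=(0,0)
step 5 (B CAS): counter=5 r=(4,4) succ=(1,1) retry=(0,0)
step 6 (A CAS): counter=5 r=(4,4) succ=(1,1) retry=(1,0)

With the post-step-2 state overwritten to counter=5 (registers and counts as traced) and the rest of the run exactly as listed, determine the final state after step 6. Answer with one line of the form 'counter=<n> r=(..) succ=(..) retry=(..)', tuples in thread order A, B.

state after step 2 := counter=5 r=(3,0) succ=(1,0) retry=(0,0)
step 3 (A LOAD): counter=5 r=(5,0) succ=(1,0) retry=(0,0)
step 4 (B LOAD): counter=5 r=(5,5) succ=(1,0) retry=(0,0)
step 5 (B CAS): counter=6 r=(5,5) succ=(1,1) retry=(0,0)
step 6 (A CAS): counter=6 r=(5,5) succ=(1,1) retry=(1,0)

counter=6 r=(5,5) succ=(1,1) retry=(1,0)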